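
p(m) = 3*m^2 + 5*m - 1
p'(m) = 6*m + 5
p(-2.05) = 1.36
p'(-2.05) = -7.30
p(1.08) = 7.90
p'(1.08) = 11.48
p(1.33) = 10.96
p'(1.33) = 12.98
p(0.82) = 5.12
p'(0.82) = 9.92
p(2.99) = 40.77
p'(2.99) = 22.94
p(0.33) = 0.98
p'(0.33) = 6.98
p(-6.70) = 100.17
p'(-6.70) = -35.20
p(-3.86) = 24.40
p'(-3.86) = -18.16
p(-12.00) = 371.00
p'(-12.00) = -67.00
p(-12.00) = 371.00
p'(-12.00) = -67.00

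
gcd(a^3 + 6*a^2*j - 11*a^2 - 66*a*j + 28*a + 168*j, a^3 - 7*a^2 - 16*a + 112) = a^2 - 11*a + 28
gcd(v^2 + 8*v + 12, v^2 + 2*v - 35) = 1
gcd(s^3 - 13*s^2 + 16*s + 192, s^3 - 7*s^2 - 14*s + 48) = s^2 - 5*s - 24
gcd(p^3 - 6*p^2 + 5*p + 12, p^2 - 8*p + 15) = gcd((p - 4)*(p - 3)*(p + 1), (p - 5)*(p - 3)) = p - 3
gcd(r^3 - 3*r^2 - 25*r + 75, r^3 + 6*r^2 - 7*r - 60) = r^2 + 2*r - 15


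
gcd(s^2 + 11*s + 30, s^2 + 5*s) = s + 5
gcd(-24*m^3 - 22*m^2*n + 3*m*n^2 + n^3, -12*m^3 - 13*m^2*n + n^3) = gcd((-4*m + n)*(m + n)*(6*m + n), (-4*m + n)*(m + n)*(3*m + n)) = 4*m^2 + 3*m*n - n^2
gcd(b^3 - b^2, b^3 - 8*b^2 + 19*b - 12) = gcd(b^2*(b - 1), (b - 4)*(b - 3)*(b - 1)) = b - 1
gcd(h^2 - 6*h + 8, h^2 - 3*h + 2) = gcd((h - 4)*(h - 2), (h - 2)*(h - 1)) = h - 2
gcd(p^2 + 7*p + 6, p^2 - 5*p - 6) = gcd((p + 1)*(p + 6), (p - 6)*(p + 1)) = p + 1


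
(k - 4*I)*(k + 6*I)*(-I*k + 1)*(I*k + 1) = k^4 + 2*I*k^3 + 25*k^2 + 2*I*k + 24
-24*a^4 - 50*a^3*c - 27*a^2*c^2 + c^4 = (-6*a + c)*(a + c)^2*(4*a + c)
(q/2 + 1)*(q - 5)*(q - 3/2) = q^3/2 - 9*q^2/4 - 11*q/4 + 15/2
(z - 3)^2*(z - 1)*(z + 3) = z^4 - 4*z^3 - 6*z^2 + 36*z - 27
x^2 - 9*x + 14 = (x - 7)*(x - 2)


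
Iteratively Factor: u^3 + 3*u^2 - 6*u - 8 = (u + 4)*(u^2 - u - 2) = (u + 1)*(u + 4)*(u - 2)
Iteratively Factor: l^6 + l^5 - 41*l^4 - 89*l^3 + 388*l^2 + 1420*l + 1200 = (l - 5)*(l^5 + 6*l^4 - 11*l^3 - 144*l^2 - 332*l - 240) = (l - 5)*(l + 3)*(l^4 + 3*l^3 - 20*l^2 - 84*l - 80) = (l - 5)*(l + 2)*(l + 3)*(l^3 + l^2 - 22*l - 40) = (l - 5)*(l + 2)*(l + 3)*(l + 4)*(l^2 - 3*l - 10) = (l - 5)*(l + 2)^2*(l + 3)*(l + 4)*(l - 5)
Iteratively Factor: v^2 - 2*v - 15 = (v + 3)*(v - 5)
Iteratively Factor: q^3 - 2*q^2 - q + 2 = (q - 1)*(q^2 - q - 2) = (q - 2)*(q - 1)*(q + 1)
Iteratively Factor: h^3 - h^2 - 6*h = (h + 2)*(h^2 - 3*h) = h*(h + 2)*(h - 3)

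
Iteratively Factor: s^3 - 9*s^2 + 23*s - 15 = (s - 3)*(s^2 - 6*s + 5) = (s - 5)*(s - 3)*(s - 1)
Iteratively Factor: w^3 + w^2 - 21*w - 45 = (w - 5)*(w^2 + 6*w + 9) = (w - 5)*(w + 3)*(w + 3)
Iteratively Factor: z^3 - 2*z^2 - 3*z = (z - 3)*(z^2 + z) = (z - 3)*(z + 1)*(z)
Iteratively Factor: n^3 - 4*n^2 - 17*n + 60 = (n + 4)*(n^2 - 8*n + 15) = (n - 5)*(n + 4)*(n - 3)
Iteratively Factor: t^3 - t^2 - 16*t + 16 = (t - 1)*(t^2 - 16) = (t - 4)*(t - 1)*(t + 4)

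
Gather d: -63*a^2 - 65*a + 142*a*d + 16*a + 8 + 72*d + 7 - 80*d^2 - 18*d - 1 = -63*a^2 - 49*a - 80*d^2 + d*(142*a + 54) + 14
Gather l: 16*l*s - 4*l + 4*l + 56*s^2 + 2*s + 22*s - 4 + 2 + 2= 16*l*s + 56*s^2 + 24*s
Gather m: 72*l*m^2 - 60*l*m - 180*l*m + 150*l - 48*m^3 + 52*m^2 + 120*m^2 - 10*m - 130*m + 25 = 150*l - 48*m^3 + m^2*(72*l + 172) + m*(-240*l - 140) + 25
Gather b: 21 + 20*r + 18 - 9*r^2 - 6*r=-9*r^2 + 14*r + 39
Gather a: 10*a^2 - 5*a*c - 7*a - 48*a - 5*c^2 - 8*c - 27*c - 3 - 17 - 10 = 10*a^2 + a*(-5*c - 55) - 5*c^2 - 35*c - 30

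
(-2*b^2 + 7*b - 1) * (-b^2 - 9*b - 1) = 2*b^4 + 11*b^3 - 60*b^2 + 2*b + 1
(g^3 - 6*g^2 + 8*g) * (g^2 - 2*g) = g^5 - 8*g^4 + 20*g^3 - 16*g^2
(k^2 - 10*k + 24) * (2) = 2*k^2 - 20*k + 48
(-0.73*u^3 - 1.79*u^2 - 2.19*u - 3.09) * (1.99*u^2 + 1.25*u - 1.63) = -1.4527*u^5 - 4.4746*u^4 - 5.4057*u^3 - 5.9689*u^2 - 0.2928*u + 5.0367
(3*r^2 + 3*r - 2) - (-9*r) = 3*r^2 + 12*r - 2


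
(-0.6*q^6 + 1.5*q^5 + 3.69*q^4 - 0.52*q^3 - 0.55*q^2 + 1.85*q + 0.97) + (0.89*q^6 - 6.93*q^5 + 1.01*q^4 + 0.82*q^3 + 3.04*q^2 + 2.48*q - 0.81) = 0.29*q^6 - 5.43*q^5 + 4.7*q^4 + 0.3*q^3 + 2.49*q^2 + 4.33*q + 0.16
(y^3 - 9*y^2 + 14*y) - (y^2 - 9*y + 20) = y^3 - 10*y^2 + 23*y - 20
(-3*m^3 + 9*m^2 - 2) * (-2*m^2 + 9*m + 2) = 6*m^5 - 45*m^4 + 75*m^3 + 22*m^2 - 18*m - 4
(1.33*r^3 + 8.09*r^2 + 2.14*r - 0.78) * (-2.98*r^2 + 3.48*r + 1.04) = -3.9634*r^5 - 19.4798*r^4 + 23.1592*r^3 + 18.1852*r^2 - 0.4888*r - 0.8112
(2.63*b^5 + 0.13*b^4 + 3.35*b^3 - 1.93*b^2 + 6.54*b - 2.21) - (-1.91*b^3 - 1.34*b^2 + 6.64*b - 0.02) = 2.63*b^5 + 0.13*b^4 + 5.26*b^3 - 0.59*b^2 - 0.0999999999999996*b - 2.19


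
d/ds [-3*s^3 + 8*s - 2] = 8 - 9*s^2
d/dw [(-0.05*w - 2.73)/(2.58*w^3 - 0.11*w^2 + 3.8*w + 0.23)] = (0.258*w^3 + 21.1247*w^2 - 0.6006*w + 10.3625)/(6.6564*w^6 - 0.5676*w^5 + 19.6201*w^4 + 0.3508*w^3 + 14.3894*w^2 + 1.748*w + 0.0529)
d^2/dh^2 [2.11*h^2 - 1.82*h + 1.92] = 4.22000000000000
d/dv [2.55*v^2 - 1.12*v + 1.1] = 5.1*v - 1.12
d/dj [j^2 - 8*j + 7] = 2*j - 8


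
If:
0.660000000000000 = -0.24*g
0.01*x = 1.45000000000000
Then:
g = -2.75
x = 145.00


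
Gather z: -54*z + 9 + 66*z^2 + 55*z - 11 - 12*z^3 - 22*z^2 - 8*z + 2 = -12*z^3 + 44*z^2 - 7*z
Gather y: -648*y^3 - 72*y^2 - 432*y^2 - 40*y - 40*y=-648*y^3 - 504*y^2 - 80*y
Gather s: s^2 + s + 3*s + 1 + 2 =s^2 + 4*s + 3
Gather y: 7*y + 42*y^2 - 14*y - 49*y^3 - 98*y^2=-49*y^3 - 56*y^2 - 7*y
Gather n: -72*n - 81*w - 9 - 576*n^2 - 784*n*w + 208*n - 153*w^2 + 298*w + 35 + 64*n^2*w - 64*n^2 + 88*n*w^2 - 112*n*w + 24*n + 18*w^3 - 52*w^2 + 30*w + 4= n^2*(64*w - 640) + n*(88*w^2 - 896*w + 160) + 18*w^3 - 205*w^2 + 247*w + 30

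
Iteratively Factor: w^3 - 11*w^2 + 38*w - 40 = (w - 4)*(w^2 - 7*w + 10) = (w - 4)*(w - 2)*(w - 5)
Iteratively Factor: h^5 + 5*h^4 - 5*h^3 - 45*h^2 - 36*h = (h + 3)*(h^4 + 2*h^3 - 11*h^2 - 12*h) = h*(h + 3)*(h^3 + 2*h^2 - 11*h - 12) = h*(h + 1)*(h + 3)*(h^2 + h - 12) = h*(h + 1)*(h + 3)*(h + 4)*(h - 3)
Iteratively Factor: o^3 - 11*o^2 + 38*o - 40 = (o - 5)*(o^2 - 6*o + 8) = (o - 5)*(o - 2)*(o - 4)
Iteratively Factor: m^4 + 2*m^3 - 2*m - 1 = (m + 1)*(m^3 + m^2 - m - 1) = (m - 1)*(m + 1)*(m^2 + 2*m + 1) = (m - 1)*(m + 1)^2*(m + 1)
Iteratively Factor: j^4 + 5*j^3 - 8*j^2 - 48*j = (j + 4)*(j^3 + j^2 - 12*j) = (j + 4)^2*(j^2 - 3*j) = j*(j + 4)^2*(j - 3)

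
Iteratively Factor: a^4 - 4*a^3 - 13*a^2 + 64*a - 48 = (a - 3)*(a^3 - a^2 - 16*a + 16) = (a - 3)*(a - 1)*(a^2 - 16) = (a - 4)*(a - 3)*(a - 1)*(a + 4)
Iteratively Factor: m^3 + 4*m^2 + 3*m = (m)*(m^2 + 4*m + 3) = m*(m + 1)*(m + 3)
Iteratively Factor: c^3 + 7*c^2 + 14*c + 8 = (c + 4)*(c^2 + 3*c + 2) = (c + 2)*(c + 4)*(c + 1)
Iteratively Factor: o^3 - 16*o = (o)*(o^2 - 16) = o*(o + 4)*(o - 4)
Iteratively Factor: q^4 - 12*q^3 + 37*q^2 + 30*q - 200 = (q - 4)*(q^3 - 8*q^2 + 5*q + 50) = (q - 5)*(q - 4)*(q^2 - 3*q - 10) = (q - 5)^2*(q - 4)*(q + 2)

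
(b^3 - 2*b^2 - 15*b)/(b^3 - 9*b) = (b - 5)/(b - 3)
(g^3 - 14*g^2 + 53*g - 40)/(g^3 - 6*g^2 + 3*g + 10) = (g^2 - 9*g + 8)/(g^2 - g - 2)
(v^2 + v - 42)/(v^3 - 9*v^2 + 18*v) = (v + 7)/(v*(v - 3))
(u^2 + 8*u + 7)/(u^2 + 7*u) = (u + 1)/u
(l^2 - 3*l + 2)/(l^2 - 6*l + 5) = (l - 2)/(l - 5)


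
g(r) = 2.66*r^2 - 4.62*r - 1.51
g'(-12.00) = -68.46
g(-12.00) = 436.97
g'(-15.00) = -84.42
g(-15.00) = 666.29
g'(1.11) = 1.29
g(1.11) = -3.36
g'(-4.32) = -27.60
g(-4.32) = 68.09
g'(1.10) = 1.23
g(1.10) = -3.37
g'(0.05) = -4.35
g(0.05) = -1.73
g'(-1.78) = -14.09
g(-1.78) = 15.14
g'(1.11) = 1.29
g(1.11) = -3.36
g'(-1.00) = -9.94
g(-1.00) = 5.77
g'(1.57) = 3.73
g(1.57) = -2.21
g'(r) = 5.32*r - 4.62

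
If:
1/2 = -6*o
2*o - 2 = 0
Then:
No Solution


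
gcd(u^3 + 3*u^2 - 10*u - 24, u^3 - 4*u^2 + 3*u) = u - 3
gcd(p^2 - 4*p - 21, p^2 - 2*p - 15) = p + 3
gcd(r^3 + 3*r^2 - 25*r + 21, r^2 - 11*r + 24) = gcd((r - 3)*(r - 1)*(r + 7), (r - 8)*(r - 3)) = r - 3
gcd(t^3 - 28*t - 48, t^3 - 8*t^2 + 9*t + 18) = t - 6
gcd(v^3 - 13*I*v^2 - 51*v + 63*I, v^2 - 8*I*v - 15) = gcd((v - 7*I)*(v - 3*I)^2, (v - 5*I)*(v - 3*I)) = v - 3*I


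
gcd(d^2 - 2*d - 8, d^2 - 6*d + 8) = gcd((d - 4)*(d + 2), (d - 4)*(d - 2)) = d - 4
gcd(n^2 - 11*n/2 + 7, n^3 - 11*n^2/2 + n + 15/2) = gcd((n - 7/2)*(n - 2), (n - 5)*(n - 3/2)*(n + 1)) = 1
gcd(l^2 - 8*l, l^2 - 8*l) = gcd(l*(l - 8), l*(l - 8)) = l^2 - 8*l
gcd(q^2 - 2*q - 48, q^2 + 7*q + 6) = q + 6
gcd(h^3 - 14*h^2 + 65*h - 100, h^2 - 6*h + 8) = h - 4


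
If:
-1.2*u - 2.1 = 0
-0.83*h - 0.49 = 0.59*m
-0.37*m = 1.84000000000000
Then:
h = 2.94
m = -4.97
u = -1.75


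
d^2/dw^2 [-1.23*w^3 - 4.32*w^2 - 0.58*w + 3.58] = -7.38*w - 8.64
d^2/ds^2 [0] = 0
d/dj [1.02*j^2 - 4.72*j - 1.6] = 2.04*j - 4.72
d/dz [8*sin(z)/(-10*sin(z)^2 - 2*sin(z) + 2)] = 4*(5*sin(z)^2 + 1)*cos(z)/(5*sin(z)^2 + sin(z) - 1)^2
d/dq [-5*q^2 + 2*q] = 2 - 10*q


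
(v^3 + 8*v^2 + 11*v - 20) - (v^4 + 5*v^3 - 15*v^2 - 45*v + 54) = -v^4 - 4*v^3 + 23*v^2 + 56*v - 74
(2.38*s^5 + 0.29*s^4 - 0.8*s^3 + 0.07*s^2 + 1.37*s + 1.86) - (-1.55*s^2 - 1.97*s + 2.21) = 2.38*s^5 + 0.29*s^4 - 0.8*s^3 + 1.62*s^2 + 3.34*s - 0.35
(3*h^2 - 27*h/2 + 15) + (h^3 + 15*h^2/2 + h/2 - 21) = h^3 + 21*h^2/2 - 13*h - 6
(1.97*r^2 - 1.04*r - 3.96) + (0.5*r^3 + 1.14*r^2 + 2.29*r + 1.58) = 0.5*r^3 + 3.11*r^2 + 1.25*r - 2.38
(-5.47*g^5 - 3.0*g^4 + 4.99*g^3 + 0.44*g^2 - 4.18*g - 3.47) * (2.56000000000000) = -14.0032*g^5 - 7.68*g^4 + 12.7744*g^3 + 1.1264*g^2 - 10.7008*g - 8.8832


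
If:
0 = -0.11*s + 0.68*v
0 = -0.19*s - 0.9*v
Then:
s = 0.00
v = 0.00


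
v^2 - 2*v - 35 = (v - 7)*(v + 5)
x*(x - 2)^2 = x^3 - 4*x^2 + 4*x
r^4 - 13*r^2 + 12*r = r*(r - 3)*(r - 1)*(r + 4)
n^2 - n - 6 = (n - 3)*(n + 2)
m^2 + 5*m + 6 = (m + 2)*(m + 3)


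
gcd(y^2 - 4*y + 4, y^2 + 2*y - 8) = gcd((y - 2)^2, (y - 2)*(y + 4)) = y - 2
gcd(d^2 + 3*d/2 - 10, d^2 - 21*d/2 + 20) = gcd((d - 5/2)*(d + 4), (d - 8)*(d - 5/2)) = d - 5/2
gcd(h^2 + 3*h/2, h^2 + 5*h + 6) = 1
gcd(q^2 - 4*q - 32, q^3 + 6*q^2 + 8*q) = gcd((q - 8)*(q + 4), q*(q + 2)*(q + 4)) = q + 4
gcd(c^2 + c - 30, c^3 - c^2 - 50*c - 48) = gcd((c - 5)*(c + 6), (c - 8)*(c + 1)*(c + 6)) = c + 6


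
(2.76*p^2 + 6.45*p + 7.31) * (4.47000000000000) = 12.3372*p^2 + 28.8315*p + 32.6757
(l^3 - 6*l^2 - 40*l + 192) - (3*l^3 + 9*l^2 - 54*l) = -2*l^3 - 15*l^2 + 14*l + 192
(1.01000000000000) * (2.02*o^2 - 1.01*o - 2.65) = 2.0402*o^2 - 1.0201*o - 2.6765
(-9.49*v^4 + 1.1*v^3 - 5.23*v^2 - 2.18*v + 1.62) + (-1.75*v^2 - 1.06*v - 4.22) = -9.49*v^4 + 1.1*v^3 - 6.98*v^2 - 3.24*v - 2.6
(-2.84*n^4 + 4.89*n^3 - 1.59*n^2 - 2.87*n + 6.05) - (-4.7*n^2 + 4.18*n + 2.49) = -2.84*n^4 + 4.89*n^3 + 3.11*n^2 - 7.05*n + 3.56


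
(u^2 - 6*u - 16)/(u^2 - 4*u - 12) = (u - 8)/(u - 6)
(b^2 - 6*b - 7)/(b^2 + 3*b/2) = 2*(b^2 - 6*b - 7)/(b*(2*b + 3))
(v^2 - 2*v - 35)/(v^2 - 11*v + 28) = (v + 5)/(v - 4)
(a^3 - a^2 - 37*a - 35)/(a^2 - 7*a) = a + 6 + 5/a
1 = 1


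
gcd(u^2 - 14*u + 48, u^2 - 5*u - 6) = u - 6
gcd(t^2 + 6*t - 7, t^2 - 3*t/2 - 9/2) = 1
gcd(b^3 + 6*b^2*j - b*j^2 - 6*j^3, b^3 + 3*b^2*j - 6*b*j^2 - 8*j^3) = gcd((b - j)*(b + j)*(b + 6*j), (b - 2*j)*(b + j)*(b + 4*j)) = b + j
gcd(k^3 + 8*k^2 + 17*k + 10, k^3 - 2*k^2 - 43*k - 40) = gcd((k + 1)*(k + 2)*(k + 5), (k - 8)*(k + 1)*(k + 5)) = k^2 + 6*k + 5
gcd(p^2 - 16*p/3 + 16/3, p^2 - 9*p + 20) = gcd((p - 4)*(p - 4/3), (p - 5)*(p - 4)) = p - 4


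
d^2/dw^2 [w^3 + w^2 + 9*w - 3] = 6*w + 2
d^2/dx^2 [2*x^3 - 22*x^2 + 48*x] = 12*x - 44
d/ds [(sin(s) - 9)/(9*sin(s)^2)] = (18 - sin(s))*cos(s)/(9*sin(s)^3)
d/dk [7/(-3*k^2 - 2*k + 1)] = 14*(3*k + 1)/(3*k^2 + 2*k - 1)^2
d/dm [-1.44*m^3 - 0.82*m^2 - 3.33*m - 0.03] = -4.32*m^2 - 1.64*m - 3.33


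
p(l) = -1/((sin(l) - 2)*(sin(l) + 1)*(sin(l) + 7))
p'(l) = cos(l)/((sin(l) - 2)*(sin(l) + 1)*(sin(l) + 7)^2) + cos(l)/((sin(l) - 2)*(sin(l) + 1)^2*(sin(l) + 7)) + cos(l)/((sin(l) - 2)^2*(sin(l) + 1)*(sin(l) + 7)) = 3*(sin(l)^2 + 4*sin(l) - 3)*cos(l)/((sin(l) - 2)^2*(sin(l) + 1)^2*(sin(l) + 7)^2)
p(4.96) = 1.83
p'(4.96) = -14.64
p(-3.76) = 0.06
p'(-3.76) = 0.00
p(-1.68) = 9.34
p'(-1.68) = 170.64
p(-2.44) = 0.17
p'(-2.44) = 0.33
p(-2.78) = 0.10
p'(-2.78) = 0.12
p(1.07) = 0.06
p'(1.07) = 0.01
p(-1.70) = 6.67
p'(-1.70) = 103.03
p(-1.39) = 3.42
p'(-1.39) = -37.60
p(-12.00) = 0.06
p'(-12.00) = 0.00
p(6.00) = 0.09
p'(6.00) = -0.10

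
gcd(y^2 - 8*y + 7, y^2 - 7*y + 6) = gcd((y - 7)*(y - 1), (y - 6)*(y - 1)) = y - 1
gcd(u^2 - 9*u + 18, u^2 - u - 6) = u - 3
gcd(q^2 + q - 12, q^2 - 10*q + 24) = 1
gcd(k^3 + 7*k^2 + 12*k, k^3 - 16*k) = k^2 + 4*k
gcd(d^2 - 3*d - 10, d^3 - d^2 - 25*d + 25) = d - 5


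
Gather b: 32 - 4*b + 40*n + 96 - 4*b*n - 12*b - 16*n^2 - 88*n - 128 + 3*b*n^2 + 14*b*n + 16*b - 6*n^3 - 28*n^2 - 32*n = b*(3*n^2 + 10*n) - 6*n^3 - 44*n^2 - 80*n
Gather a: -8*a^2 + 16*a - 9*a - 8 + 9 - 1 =-8*a^2 + 7*a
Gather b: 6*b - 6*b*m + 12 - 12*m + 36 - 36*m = b*(6 - 6*m) - 48*m + 48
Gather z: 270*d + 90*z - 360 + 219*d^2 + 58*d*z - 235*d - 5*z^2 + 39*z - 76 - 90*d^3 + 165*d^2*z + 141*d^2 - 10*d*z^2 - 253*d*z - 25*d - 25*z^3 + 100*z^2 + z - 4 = -90*d^3 + 360*d^2 + 10*d - 25*z^3 + z^2*(95 - 10*d) + z*(165*d^2 - 195*d + 130) - 440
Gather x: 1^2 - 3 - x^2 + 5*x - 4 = -x^2 + 5*x - 6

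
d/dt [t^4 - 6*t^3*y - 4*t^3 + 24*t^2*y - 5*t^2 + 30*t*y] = 4*t^3 - 18*t^2*y - 12*t^2 + 48*t*y - 10*t + 30*y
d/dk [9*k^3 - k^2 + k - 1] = 27*k^2 - 2*k + 1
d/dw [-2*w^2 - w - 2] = -4*w - 1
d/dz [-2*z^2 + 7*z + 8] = 7 - 4*z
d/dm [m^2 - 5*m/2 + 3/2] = 2*m - 5/2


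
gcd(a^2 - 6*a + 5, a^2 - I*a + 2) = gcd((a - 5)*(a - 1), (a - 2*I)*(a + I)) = 1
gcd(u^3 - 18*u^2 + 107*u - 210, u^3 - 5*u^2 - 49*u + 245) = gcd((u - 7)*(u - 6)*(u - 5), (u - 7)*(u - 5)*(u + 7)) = u^2 - 12*u + 35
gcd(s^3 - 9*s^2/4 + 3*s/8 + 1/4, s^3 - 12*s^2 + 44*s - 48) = s - 2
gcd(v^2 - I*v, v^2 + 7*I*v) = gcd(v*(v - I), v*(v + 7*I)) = v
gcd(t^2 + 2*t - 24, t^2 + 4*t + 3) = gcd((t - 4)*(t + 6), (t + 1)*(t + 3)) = 1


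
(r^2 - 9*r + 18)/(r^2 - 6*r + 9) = (r - 6)/(r - 3)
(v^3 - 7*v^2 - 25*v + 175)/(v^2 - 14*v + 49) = (v^2 - 25)/(v - 7)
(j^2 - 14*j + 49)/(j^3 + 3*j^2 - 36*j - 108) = (j^2 - 14*j + 49)/(j^3 + 3*j^2 - 36*j - 108)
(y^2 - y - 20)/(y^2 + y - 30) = (y + 4)/(y + 6)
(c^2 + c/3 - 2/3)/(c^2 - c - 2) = (c - 2/3)/(c - 2)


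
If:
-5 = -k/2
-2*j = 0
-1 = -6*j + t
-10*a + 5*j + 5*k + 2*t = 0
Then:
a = 24/5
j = 0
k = 10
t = -1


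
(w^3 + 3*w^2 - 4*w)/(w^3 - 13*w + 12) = w/(w - 3)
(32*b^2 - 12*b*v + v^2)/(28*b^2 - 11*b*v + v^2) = (-8*b + v)/(-7*b + v)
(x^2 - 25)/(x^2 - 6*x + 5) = (x + 5)/(x - 1)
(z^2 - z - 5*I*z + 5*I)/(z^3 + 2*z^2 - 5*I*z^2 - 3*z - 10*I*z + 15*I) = 1/(z + 3)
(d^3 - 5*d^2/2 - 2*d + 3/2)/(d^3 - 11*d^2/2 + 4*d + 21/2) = (2*d - 1)/(2*d - 7)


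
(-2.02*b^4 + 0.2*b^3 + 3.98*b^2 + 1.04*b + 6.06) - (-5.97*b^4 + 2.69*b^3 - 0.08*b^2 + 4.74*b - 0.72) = 3.95*b^4 - 2.49*b^3 + 4.06*b^2 - 3.7*b + 6.78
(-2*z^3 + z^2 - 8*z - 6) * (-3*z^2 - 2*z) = 6*z^5 + z^4 + 22*z^3 + 34*z^2 + 12*z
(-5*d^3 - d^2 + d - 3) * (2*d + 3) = -10*d^4 - 17*d^3 - d^2 - 3*d - 9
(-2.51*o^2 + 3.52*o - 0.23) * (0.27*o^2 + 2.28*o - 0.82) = -0.6777*o^4 - 4.7724*o^3 + 10.0217*o^2 - 3.4108*o + 0.1886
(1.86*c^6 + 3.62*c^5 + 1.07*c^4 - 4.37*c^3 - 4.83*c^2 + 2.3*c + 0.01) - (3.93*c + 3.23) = 1.86*c^6 + 3.62*c^5 + 1.07*c^4 - 4.37*c^3 - 4.83*c^2 - 1.63*c - 3.22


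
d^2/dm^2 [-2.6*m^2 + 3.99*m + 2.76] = -5.20000000000000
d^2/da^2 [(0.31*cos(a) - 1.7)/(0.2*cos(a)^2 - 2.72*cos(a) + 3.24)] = (-0.000105936663271226*cos(a)^5 + 0.000883033348041443*cos(a)^4 - 0.0131935570825016*cos(a)^3 + 0.042980486329933*cos(a)^2 + 0.137299246605789*cos(a) - 0.149399947400738)/(6.83462343685327e-5*cos(a)^6 - 0.00278852636223614*cos(a)^5 + 0.0412455855167221*cos(a)^4 - 0.262270199456183*cos(a)^3 + 0.668178485370899*cos(a)^2 - 0.731820858505251*cos(a) + 0.290575929112379)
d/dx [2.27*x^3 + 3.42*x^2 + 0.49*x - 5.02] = 6.81*x^2 + 6.84*x + 0.49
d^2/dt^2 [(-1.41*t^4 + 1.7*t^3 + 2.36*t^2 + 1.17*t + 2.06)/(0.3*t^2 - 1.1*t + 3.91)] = (-0.2538*t^6 + 2.7918*t^5 - 20.16018*t^4 + 98.92456*t^3 - 318.042132*t^2 + 143.62536*t + 82.376612)/(0.027*t^6 - 0.297*t^5 + 2.1447*t^4 - 9.0728*t^3 + 27.95259*t^2 - 50.45073*t + 59.776471)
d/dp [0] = 0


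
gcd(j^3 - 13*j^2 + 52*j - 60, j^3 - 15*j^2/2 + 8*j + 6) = j^2 - 8*j + 12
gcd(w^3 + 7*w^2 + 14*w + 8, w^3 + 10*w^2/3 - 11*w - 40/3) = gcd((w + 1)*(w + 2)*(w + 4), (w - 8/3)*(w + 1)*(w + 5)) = w + 1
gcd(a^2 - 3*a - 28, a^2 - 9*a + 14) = a - 7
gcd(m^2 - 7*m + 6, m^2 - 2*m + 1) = m - 1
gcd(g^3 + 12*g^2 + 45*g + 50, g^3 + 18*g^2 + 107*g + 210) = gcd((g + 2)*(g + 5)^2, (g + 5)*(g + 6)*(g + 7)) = g + 5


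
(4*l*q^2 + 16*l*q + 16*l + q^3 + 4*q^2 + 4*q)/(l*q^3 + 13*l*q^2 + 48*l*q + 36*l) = (4*l*q^2 + 16*l*q + 16*l + q^3 + 4*q^2 + 4*q)/(l*(q^3 + 13*q^2 + 48*q + 36))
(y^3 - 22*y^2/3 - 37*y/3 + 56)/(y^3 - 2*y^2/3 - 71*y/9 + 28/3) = 3*(y - 8)/(3*y - 4)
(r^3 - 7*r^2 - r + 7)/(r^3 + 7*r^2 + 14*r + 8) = (r^2 - 8*r + 7)/(r^2 + 6*r + 8)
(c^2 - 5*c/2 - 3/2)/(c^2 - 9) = (c + 1/2)/(c + 3)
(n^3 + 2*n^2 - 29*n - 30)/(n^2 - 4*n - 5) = n + 6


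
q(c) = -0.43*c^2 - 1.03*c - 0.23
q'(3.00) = -3.61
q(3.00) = -7.19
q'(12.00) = -11.35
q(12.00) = -74.51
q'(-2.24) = 0.90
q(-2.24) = -0.08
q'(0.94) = -1.84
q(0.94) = -1.58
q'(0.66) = -1.60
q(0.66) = -1.10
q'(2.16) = -2.89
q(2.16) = -4.46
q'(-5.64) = 3.82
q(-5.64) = -8.10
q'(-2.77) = 1.35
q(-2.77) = -0.68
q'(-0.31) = -0.76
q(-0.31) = 0.05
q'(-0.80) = -0.34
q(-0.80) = 0.32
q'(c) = -0.86*c - 1.03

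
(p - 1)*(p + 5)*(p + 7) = p^3 + 11*p^2 + 23*p - 35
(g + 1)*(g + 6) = g^2 + 7*g + 6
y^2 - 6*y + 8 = (y - 4)*(y - 2)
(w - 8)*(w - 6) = w^2 - 14*w + 48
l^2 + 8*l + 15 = (l + 3)*(l + 5)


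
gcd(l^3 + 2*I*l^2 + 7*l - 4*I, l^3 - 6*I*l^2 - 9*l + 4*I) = l^2 - 2*I*l - 1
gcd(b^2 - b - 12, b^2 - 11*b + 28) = b - 4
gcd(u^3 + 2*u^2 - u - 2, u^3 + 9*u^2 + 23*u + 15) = u + 1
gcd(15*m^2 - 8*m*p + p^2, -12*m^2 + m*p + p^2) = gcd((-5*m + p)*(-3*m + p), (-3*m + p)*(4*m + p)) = -3*m + p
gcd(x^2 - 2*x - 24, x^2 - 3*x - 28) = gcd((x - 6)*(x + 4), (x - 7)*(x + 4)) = x + 4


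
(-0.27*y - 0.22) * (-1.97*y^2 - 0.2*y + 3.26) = 0.5319*y^3 + 0.4874*y^2 - 0.8362*y - 0.7172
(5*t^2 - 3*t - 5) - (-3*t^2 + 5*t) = 8*t^2 - 8*t - 5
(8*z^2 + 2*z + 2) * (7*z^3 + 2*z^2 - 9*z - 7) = 56*z^5 + 30*z^4 - 54*z^3 - 70*z^2 - 32*z - 14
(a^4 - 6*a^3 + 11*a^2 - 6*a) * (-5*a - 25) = -5*a^5 + 5*a^4 + 95*a^3 - 245*a^2 + 150*a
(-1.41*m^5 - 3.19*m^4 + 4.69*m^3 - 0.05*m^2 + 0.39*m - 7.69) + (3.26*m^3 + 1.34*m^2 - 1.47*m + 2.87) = -1.41*m^5 - 3.19*m^4 + 7.95*m^3 + 1.29*m^2 - 1.08*m - 4.82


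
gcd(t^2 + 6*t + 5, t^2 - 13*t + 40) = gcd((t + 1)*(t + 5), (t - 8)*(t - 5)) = 1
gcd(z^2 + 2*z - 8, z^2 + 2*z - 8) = z^2 + 2*z - 8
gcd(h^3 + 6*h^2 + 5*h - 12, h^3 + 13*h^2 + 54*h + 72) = h^2 + 7*h + 12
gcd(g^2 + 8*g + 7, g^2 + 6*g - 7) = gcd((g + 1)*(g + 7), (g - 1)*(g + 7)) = g + 7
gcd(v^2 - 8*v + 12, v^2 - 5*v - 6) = v - 6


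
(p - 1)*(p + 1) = p^2 - 1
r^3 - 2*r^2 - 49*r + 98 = (r - 7)*(r - 2)*(r + 7)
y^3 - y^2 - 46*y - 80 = (y - 8)*(y + 2)*(y + 5)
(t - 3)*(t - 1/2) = t^2 - 7*t/2 + 3/2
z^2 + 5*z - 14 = (z - 2)*(z + 7)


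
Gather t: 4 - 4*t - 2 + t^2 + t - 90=t^2 - 3*t - 88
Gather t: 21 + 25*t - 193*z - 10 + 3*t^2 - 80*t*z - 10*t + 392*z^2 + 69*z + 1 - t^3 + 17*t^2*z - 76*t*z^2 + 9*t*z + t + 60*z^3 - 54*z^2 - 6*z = -t^3 + t^2*(17*z + 3) + t*(-76*z^2 - 71*z + 16) + 60*z^3 + 338*z^2 - 130*z + 12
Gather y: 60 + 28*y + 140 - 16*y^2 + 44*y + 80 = -16*y^2 + 72*y + 280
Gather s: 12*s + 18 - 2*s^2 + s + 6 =-2*s^2 + 13*s + 24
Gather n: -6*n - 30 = -6*n - 30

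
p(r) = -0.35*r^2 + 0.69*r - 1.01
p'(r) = 0.69 - 0.7*r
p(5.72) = -8.51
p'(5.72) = -3.31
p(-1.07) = -2.15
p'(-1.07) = 1.44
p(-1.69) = -3.18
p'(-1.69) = 1.87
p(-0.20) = -1.16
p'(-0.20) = 0.83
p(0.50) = -0.75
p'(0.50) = 0.34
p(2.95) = -2.02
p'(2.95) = -1.38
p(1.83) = -0.92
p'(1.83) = -0.59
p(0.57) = -0.73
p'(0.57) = 0.29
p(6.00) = -9.47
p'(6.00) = -3.51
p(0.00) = -1.01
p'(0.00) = 0.69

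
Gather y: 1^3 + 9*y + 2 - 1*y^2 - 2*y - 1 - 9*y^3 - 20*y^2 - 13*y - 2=-9*y^3 - 21*y^2 - 6*y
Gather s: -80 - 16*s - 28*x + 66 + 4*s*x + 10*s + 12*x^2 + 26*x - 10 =s*(4*x - 6) + 12*x^2 - 2*x - 24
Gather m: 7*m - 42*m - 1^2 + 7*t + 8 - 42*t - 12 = -35*m - 35*t - 5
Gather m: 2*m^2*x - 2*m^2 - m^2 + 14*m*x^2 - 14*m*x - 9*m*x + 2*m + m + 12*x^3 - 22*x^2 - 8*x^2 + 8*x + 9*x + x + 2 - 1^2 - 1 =m^2*(2*x - 3) + m*(14*x^2 - 23*x + 3) + 12*x^3 - 30*x^2 + 18*x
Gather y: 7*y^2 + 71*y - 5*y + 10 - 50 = 7*y^2 + 66*y - 40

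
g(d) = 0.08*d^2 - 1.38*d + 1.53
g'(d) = 0.16*d - 1.38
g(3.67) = -2.46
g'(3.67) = -0.79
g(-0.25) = 1.88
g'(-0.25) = -1.42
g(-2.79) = 6.00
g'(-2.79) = -1.83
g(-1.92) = 4.47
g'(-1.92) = -1.69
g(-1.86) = 4.37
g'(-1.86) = -1.68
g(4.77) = -3.23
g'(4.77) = -0.62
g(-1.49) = 3.76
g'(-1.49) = -1.62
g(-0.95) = 2.91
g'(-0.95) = -1.53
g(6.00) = -3.87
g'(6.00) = -0.42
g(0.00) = 1.53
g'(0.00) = -1.38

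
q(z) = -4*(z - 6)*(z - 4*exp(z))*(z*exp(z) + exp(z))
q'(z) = -4*(1 - 4*exp(z))*(z - 6)*(z*exp(z) + exp(z)) - 4*(z - 6)*(z - 4*exp(z))*(z*exp(z) + 2*exp(z)) - 4*(z - 4*exp(z))*(z*exp(z) + exp(z)) = 4*(-z^3 + 8*z^2*exp(z) + 2*z^2 - 32*z*exp(z) + 16*z - 68*exp(z) + 6)*exp(z)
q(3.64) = -248149.11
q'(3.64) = -449035.50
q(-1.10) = 2.30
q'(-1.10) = -20.70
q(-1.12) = 2.70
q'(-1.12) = -19.87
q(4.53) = -1105440.75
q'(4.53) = -1669426.95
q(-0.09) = -75.89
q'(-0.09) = -200.62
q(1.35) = -2373.95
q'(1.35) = -5306.58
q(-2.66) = 11.82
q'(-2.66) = 0.44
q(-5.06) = 5.80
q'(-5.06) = 2.73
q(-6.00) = 3.58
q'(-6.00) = 1.97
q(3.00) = -74566.01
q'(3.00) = -144846.40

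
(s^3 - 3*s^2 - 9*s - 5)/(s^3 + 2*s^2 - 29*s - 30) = (s + 1)/(s + 6)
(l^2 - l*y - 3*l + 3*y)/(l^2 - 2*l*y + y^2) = (3 - l)/(-l + y)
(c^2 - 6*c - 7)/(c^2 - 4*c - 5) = (c - 7)/(c - 5)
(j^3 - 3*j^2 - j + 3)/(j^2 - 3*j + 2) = (j^2 - 2*j - 3)/(j - 2)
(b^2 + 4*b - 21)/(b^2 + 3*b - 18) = (b + 7)/(b + 6)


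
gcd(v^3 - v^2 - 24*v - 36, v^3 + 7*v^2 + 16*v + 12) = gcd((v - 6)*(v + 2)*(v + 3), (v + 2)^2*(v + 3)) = v^2 + 5*v + 6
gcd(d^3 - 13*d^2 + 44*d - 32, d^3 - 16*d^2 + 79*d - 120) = d - 8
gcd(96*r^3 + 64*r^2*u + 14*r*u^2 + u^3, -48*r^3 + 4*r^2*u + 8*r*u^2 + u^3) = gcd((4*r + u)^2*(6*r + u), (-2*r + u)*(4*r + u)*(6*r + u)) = 24*r^2 + 10*r*u + u^2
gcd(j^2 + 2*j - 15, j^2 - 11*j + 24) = j - 3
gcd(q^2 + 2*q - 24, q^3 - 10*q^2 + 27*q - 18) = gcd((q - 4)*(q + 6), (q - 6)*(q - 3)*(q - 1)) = 1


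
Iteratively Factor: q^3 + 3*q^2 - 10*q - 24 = (q + 4)*(q^2 - q - 6) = (q - 3)*(q + 4)*(q + 2)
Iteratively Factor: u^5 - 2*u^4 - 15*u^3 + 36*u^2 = (u)*(u^4 - 2*u^3 - 15*u^2 + 36*u) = u^2*(u^3 - 2*u^2 - 15*u + 36) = u^2*(u - 3)*(u^2 + u - 12) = u^2*(u - 3)^2*(u + 4)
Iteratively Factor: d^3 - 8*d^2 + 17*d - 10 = (d - 1)*(d^2 - 7*d + 10) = (d - 5)*(d - 1)*(d - 2)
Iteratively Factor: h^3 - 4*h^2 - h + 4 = (h - 1)*(h^2 - 3*h - 4) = (h - 4)*(h - 1)*(h + 1)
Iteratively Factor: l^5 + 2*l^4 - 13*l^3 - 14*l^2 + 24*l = (l)*(l^4 + 2*l^3 - 13*l^2 - 14*l + 24) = l*(l + 4)*(l^3 - 2*l^2 - 5*l + 6) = l*(l - 1)*(l + 4)*(l^2 - l - 6) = l*(l - 1)*(l + 2)*(l + 4)*(l - 3)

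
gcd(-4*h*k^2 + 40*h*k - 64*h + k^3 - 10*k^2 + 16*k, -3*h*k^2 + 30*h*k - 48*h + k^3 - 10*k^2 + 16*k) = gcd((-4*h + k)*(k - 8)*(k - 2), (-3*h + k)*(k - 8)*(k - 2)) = k^2 - 10*k + 16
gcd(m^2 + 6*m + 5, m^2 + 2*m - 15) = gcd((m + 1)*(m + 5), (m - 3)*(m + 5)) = m + 5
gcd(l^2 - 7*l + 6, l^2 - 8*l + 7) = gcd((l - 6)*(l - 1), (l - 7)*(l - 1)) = l - 1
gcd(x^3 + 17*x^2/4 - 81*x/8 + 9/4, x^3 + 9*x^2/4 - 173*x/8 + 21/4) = x^2 + 23*x/4 - 3/2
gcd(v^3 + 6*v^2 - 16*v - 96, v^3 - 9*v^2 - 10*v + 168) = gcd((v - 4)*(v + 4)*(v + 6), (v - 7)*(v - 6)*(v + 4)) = v + 4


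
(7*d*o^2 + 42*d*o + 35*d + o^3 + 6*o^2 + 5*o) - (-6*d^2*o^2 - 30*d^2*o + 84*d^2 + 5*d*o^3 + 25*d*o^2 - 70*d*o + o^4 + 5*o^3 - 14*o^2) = 6*d^2*o^2 + 30*d^2*o - 84*d^2 - 5*d*o^3 - 18*d*o^2 + 112*d*o + 35*d - o^4 - 4*o^3 + 20*o^2 + 5*o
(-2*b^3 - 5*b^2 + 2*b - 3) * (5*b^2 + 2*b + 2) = -10*b^5 - 29*b^4 - 4*b^3 - 21*b^2 - 2*b - 6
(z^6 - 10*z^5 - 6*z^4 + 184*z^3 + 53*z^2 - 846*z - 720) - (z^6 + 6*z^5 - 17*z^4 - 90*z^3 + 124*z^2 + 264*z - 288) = -16*z^5 + 11*z^4 + 274*z^3 - 71*z^2 - 1110*z - 432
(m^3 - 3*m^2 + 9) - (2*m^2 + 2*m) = m^3 - 5*m^2 - 2*m + 9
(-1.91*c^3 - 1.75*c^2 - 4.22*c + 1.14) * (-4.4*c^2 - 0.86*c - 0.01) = 8.404*c^5 + 9.3426*c^4 + 20.0921*c^3 - 1.3693*c^2 - 0.9382*c - 0.0114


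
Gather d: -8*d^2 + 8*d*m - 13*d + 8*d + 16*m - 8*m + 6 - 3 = -8*d^2 + d*(8*m - 5) + 8*m + 3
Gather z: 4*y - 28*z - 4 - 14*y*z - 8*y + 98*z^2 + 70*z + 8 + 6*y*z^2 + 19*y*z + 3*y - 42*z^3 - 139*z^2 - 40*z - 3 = -y - 42*z^3 + z^2*(6*y - 41) + z*(5*y + 2) + 1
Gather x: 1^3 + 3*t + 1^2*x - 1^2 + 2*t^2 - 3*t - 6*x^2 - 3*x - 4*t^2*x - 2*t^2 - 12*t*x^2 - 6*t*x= x^2*(-12*t - 6) + x*(-4*t^2 - 6*t - 2)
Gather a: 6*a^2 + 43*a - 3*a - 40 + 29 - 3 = 6*a^2 + 40*a - 14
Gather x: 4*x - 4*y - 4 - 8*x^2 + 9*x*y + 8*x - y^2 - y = -8*x^2 + x*(9*y + 12) - y^2 - 5*y - 4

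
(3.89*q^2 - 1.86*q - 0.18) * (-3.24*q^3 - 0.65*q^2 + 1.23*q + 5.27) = -12.6036*q^5 + 3.4979*q^4 + 6.5769*q^3 + 18.3295*q^2 - 10.0236*q - 0.9486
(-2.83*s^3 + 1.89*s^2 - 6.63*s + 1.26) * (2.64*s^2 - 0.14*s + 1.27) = -7.4712*s^5 + 5.3858*s^4 - 21.3619*s^3 + 6.6549*s^2 - 8.5965*s + 1.6002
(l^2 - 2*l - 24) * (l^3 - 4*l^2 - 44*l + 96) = l^5 - 6*l^4 - 60*l^3 + 280*l^2 + 864*l - 2304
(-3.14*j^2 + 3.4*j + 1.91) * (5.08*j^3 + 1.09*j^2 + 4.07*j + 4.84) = -15.9512*j^5 + 13.8494*j^4 + 0.628999999999998*j^3 + 0.722300000000002*j^2 + 24.2297*j + 9.2444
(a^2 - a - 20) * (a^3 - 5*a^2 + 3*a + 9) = a^5 - 6*a^4 - 12*a^3 + 106*a^2 - 69*a - 180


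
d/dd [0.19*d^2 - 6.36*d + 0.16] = 0.38*d - 6.36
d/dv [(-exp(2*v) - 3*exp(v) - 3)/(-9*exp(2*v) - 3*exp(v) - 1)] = (-24*exp(2*v) - 52*exp(v) - 6)*exp(v)/(81*exp(4*v) + 54*exp(3*v) + 27*exp(2*v) + 6*exp(v) + 1)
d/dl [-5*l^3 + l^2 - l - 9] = -15*l^2 + 2*l - 1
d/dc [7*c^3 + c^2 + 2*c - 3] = 21*c^2 + 2*c + 2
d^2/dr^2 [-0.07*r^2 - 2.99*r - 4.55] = -0.140000000000000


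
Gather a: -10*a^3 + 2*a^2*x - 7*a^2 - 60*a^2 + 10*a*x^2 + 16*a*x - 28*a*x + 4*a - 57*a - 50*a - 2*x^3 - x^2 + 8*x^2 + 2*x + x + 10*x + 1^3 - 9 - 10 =-10*a^3 + a^2*(2*x - 67) + a*(10*x^2 - 12*x - 103) - 2*x^3 + 7*x^2 + 13*x - 18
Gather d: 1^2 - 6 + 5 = 0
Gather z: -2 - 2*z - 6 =-2*z - 8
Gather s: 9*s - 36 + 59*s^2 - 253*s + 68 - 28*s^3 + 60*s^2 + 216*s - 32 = -28*s^3 + 119*s^2 - 28*s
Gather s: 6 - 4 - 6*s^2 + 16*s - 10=-6*s^2 + 16*s - 8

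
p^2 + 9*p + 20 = (p + 4)*(p + 5)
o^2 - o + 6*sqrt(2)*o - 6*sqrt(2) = (o - 1)*(o + 6*sqrt(2))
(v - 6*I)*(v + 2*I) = v^2 - 4*I*v + 12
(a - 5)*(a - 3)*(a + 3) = a^3 - 5*a^2 - 9*a + 45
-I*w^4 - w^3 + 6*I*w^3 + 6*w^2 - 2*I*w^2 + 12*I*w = w*(w - 6)*(w - 2*I)*(-I*w + 1)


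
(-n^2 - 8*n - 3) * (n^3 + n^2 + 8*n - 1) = -n^5 - 9*n^4 - 19*n^3 - 66*n^2 - 16*n + 3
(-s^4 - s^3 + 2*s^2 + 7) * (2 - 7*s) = 7*s^5 + 5*s^4 - 16*s^3 + 4*s^2 - 49*s + 14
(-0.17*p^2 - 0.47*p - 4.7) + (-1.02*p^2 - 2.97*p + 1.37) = -1.19*p^2 - 3.44*p - 3.33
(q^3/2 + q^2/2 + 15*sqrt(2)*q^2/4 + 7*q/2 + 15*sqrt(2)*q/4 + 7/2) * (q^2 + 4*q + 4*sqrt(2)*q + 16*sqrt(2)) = q^5/2 + 5*q^4/2 + 23*sqrt(2)*q^4/4 + 71*q^3/2 + 115*sqrt(2)*q^3/4 + 37*sqrt(2)*q^2 + 335*q^2/2 + 70*sqrt(2)*q + 134*q + 56*sqrt(2)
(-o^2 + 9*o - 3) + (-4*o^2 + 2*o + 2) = -5*o^2 + 11*o - 1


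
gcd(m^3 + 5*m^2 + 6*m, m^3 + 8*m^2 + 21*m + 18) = m^2 + 5*m + 6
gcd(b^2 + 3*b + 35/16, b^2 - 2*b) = 1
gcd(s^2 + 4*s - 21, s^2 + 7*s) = s + 7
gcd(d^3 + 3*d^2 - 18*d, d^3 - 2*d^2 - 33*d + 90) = d^2 + 3*d - 18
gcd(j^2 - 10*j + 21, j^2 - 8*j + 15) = j - 3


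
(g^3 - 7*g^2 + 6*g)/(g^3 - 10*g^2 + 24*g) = (g - 1)/(g - 4)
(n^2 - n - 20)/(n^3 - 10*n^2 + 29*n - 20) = (n + 4)/(n^2 - 5*n + 4)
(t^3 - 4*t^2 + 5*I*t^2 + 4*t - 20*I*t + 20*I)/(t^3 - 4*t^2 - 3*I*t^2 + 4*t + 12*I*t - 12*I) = (t + 5*I)/(t - 3*I)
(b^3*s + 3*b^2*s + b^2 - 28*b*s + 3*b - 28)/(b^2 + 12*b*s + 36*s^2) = (b^3*s + 3*b^2*s + b^2 - 28*b*s + 3*b - 28)/(b^2 + 12*b*s + 36*s^2)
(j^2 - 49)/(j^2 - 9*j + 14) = (j + 7)/(j - 2)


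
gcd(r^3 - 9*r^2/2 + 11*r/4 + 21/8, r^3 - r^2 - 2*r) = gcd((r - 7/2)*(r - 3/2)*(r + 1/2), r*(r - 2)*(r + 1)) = 1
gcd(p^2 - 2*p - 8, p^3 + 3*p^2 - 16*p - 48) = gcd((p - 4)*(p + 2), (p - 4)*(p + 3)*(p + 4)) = p - 4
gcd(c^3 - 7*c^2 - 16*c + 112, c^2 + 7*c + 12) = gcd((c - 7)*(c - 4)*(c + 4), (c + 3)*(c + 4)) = c + 4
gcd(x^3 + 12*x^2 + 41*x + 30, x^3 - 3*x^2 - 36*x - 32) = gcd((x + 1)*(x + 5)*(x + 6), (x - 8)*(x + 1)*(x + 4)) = x + 1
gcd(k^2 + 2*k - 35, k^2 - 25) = k - 5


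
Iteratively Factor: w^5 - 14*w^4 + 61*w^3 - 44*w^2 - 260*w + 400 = (w - 2)*(w^4 - 12*w^3 + 37*w^2 + 30*w - 200) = (w - 2)*(w + 2)*(w^3 - 14*w^2 + 65*w - 100) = (w - 5)*(w - 2)*(w + 2)*(w^2 - 9*w + 20) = (w - 5)*(w - 4)*(w - 2)*(w + 2)*(w - 5)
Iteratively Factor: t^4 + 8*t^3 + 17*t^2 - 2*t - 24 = (t + 2)*(t^3 + 6*t^2 + 5*t - 12) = (t + 2)*(t + 3)*(t^2 + 3*t - 4) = (t + 2)*(t + 3)*(t + 4)*(t - 1)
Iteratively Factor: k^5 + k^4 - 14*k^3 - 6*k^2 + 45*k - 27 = (k + 3)*(k^4 - 2*k^3 - 8*k^2 + 18*k - 9) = (k - 1)*(k + 3)*(k^3 - k^2 - 9*k + 9) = (k - 3)*(k - 1)*(k + 3)*(k^2 + 2*k - 3) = (k - 3)*(k - 1)^2*(k + 3)*(k + 3)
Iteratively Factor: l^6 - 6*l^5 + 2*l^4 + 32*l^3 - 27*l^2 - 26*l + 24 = (l - 4)*(l^5 - 2*l^4 - 6*l^3 + 8*l^2 + 5*l - 6) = (l - 4)*(l + 1)*(l^4 - 3*l^3 - 3*l^2 + 11*l - 6) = (l - 4)*(l + 1)*(l + 2)*(l^3 - 5*l^2 + 7*l - 3) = (l - 4)*(l - 1)*(l + 1)*(l + 2)*(l^2 - 4*l + 3) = (l - 4)*(l - 3)*(l - 1)*(l + 1)*(l + 2)*(l - 1)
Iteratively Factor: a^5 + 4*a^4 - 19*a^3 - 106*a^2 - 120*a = (a)*(a^4 + 4*a^3 - 19*a^2 - 106*a - 120) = a*(a + 2)*(a^3 + 2*a^2 - 23*a - 60) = a*(a + 2)*(a + 3)*(a^2 - a - 20) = a*(a - 5)*(a + 2)*(a + 3)*(a + 4)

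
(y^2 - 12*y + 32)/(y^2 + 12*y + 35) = (y^2 - 12*y + 32)/(y^2 + 12*y + 35)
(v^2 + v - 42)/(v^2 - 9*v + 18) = (v + 7)/(v - 3)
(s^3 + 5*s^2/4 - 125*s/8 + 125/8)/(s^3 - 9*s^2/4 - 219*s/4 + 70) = (s^2 + 5*s/2 - 25/2)/(s^2 - s - 56)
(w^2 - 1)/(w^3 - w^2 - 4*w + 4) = (w + 1)/(w^2 - 4)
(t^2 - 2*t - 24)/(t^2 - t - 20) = (t - 6)/(t - 5)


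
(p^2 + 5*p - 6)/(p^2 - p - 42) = (p - 1)/(p - 7)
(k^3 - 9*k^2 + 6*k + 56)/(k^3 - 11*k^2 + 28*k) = (k + 2)/k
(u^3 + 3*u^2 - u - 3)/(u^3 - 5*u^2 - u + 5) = (u + 3)/(u - 5)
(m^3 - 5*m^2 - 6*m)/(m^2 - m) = (m^2 - 5*m - 6)/(m - 1)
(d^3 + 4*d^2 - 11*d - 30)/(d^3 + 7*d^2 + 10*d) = (d - 3)/d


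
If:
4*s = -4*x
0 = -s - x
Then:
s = -x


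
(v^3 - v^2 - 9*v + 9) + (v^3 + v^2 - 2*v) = 2*v^3 - 11*v + 9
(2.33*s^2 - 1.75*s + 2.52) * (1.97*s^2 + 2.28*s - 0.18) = 4.5901*s^4 + 1.8649*s^3 + 0.555*s^2 + 6.0606*s - 0.4536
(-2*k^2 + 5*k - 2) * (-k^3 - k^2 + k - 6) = 2*k^5 - 3*k^4 - 5*k^3 + 19*k^2 - 32*k + 12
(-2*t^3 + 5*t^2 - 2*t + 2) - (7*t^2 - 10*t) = -2*t^3 - 2*t^2 + 8*t + 2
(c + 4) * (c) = c^2 + 4*c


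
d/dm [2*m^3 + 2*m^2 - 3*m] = 6*m^2 + 4*m - 3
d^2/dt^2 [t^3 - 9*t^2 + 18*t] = 6*t - 18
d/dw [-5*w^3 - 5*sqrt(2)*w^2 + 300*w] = -15*w^2 - 10*sqrt(2)*w + 300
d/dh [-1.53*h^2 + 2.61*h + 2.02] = 2.61 - 3.06*h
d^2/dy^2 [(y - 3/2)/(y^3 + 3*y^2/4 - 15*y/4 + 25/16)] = 192*(128*y^5 - 288*y^4 - 200*y^3 + 212*y^2 + 690*y - 575)/(4096*y^9 + 9216*y^8 - 39168*y^7 - 48192*y^6 + 175680*y^5 - 3600*y^4 - 294000*y^3 + 292500*y^2 - 112500*y + 15625)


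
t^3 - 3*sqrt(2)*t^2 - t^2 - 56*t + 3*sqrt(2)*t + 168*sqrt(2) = (t - 8)*(t + 7)*(t - 3*sqrt(2))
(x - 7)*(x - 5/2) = x^2 - 19*x/2 + 35/2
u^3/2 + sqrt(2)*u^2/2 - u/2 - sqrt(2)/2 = (u/2 + 1/2)*(u - 1)*(u + sqrt(2))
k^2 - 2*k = k*(k - 2)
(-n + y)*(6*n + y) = -6*n^2 + 5*n*y + y^2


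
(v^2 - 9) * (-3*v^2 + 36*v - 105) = -3*v^4 + 36*v^3 - 78*v^2 - 324*v + 945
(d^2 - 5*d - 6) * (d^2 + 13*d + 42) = d^4 + 8*d^3 - 29*d^2 - 288*d - 252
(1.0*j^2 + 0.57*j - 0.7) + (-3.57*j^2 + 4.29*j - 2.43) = -2.57*j^2 + 4.86*j - 3.13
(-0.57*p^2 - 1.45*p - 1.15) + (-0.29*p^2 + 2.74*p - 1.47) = -0.86*p^2 + 1.29*p - 2.62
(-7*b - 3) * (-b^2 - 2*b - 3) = 7*b^3 + 17*b^2 + 27*b + 9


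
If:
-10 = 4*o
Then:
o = -5/2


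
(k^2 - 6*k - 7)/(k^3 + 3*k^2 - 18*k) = (k^2 - 6*k - 7)/(k*(k^2 + 3*k - 18))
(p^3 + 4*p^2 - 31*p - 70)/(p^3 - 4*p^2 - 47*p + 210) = (p + 2)/(p - 6)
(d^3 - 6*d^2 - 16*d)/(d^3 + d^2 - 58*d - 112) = d/(d + 7)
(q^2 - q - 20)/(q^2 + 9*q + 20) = (q - 5)/(q + 5)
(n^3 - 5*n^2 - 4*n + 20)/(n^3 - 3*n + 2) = (n^2 - 7*n + 10)/(n^2 - 2*n + 1)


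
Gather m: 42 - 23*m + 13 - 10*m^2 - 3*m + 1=-10*m^2 - 26*m + 56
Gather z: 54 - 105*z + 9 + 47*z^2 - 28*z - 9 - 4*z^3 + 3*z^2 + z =-4*z^3 + 50*z^2 - 132*z + 54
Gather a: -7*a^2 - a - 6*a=-7*a^2 - 7*a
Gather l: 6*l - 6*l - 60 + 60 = 0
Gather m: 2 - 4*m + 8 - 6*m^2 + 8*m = -6*m^2 + 4*m + 10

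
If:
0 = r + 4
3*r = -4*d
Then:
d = 3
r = -4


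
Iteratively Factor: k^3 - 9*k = (k)*(k^2 - 9) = k*(k - 3)*(k + 3)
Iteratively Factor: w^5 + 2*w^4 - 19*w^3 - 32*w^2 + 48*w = (w + 4)*(w^4 - 2*w^3 - 11*w^2 + 12*w) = (w - 4)*(w + 4)*(w^3 + 2*w^2 - 3*w) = (w - 4)*(w - 1)*(w + 4)*(w^2 + 3*w) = (w - 4)*(w - 1)*(w + 3)*(w + 4)*(w)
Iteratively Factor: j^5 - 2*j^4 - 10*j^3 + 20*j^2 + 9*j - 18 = (j + 3)*(j^4 - 5*j^3 + 5*j^2 + 5*j - 6) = (j - 2)*(j + 3)*(j^3 - 3*j^2 - j + 3) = (j - 3)*(j - 2)*(j + 3)*(j^2 - 1) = (j - 3)*(j - 2)*(j - 1)*(j + 3)*(j + 1)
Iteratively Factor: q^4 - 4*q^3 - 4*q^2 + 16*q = (q - 4)*(q^3 - 4*q) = q*(q - 4)*(q^2 - 4) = q*(q - 4)*(q - 2)*(q + 2)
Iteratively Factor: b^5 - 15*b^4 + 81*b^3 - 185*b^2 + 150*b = (b - 5)*(b^4 - 10*b^3 + 31*b^2 - 30*b) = (b - 5)*(b - 3)*(b^3 - 7*b^2 + 10*b) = (b - 5)*(b - 3)*(b - 2)*(b^2 - 5*b) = b*(b - 5)*(b - 3)*(b - 2)*(b - 5)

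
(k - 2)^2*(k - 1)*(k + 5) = k^4 - 17*k^2 + 36*k - 20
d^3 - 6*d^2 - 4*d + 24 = (d - 6)*(d - 2)*(d + 2)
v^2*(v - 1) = v^3 - v^2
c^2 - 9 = (c - 3)*(c + 3)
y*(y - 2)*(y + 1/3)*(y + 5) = y^4 + 10*y^3/3 - 9*y^2 - 10*y/3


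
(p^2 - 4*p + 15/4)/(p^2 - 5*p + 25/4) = (2*p - 3)/(2*p - 5)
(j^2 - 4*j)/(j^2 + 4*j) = (j - 4)/(j + 4)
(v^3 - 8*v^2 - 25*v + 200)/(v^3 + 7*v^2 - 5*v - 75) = (v^2 - 13*v + 40)/(v^2 + 2*v - 15)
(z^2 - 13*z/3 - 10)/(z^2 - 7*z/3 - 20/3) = (z - 6)/(z - 4)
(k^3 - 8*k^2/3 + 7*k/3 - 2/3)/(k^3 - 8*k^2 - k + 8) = (3*k^2 - 5*k + 2)/(3*(k^2 - 7*k - 8))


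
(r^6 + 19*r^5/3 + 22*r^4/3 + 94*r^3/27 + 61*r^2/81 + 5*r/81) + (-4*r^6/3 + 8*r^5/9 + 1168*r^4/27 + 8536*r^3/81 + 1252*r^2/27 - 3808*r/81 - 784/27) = -r^6/3 + 65*r^5/9 + 1366*r^4/27 + 8818*r^3/81 + 3817*r^2/81 - 3803*r/81 - 784/27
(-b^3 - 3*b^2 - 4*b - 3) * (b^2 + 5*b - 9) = -b^5 - 8*b^4 - 10*b^3 + 4*b^2 + 21*b + 27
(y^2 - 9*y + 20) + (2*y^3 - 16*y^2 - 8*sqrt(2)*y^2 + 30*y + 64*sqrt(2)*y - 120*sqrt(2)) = 2*y^3 - 15*y^2 - 8*sqrt(2)*y^2 + 21*y + 64*sqrt(2)*y - 120*sqrt(2) + 20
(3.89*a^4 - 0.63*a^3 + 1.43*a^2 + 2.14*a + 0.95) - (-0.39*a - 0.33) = 3.89*a^4 - 0.63*a^3 + 1.43*a^2 + 2.53*a + 1.28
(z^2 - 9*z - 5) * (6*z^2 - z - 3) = 6*z^4 - 55*z^3 - 24*z^2 + 32*z + 15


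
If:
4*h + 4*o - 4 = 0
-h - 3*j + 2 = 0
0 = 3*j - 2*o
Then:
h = 0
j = 2/3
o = 1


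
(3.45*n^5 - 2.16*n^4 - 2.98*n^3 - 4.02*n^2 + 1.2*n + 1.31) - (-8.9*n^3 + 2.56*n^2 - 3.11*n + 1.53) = 3.45*n^5 - 2.16*n^4 + 5.92*n^3 - 6.58*n^2 + 4.31*n - 0.22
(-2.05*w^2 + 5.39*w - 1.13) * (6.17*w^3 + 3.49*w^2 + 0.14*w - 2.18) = -12.6485*w^5 + 26.1018*w^4 + 11.552*w^3 + 1.2799*w^2 - 11.9084*w + 2.4634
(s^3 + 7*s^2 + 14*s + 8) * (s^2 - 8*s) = s^5 - s^4 - 42*s^3 - 104*s^2 - 64*s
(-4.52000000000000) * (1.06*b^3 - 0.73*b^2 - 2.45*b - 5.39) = -4.7912*b^3 + 3.2996*b^2 + 11.074*b + 24.3628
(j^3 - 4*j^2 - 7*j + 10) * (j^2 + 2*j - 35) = j^5 - 2*j^4 - 50*j^3 + 136*j^2 + 265*j - 350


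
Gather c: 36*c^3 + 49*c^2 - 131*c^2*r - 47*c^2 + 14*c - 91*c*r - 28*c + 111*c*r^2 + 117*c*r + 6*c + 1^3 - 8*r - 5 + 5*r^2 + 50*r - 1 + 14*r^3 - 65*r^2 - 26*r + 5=36*c^3 + c^2*(2 - 131*r) + c*(111*r^2 + 26*r - 8) + 14*r^3 - 60*r^2 + 16*r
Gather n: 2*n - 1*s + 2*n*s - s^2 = n*(2*s + 2) - s^2 - s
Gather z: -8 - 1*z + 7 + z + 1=0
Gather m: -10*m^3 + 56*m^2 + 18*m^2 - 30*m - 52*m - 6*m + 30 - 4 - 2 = -10*m^3 + 74*m^2 - 88*m + 24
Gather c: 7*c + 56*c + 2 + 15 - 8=63*c + 9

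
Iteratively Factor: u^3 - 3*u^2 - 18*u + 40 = (u + 4)*(u^2 - 7*u + 10) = (u - 2)*(u + 4)*(u - 5)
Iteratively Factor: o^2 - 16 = (o + 4)*(o - 4)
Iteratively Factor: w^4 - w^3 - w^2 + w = (w - 1)*(w^3 - w) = w*(w - 1)*(w^2 - 1) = w*(w - 1)*(w + 1)*(w - 1)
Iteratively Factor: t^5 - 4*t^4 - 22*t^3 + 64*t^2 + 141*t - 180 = (t - 5)*(t^4 + t^3 - 17*t^2 - 21*t + 36) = (t - 5)*(t - 1)*(t^3 + 2*t^2 - 15*t - 36) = (t - 5)*(t - 4)*(t - 1)*(t^2 + 6*t + 9) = (t - 5)*(t - 4)*(t - 1)*(t + 3)*(t + 3)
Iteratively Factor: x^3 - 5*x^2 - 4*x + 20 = (x + 2)*(x^2 - 7*x + 10) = (x - 2)*(x + 2)*(x - 5)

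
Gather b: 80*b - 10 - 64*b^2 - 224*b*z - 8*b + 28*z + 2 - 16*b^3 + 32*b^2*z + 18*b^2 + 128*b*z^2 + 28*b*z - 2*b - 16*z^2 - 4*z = -16*b^3 + b^2*(32*z - 46) + b*(128*z^2 - 196*z + 70) - 16*z^2 + 24*z - 8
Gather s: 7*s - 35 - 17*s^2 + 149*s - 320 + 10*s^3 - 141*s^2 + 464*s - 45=10*s^3 - 158*s^2 + 620*s - 400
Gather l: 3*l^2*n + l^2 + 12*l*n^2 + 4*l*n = l^2*(3*n + 1) + l*(12*n^2 + 4*n)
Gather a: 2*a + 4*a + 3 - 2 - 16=6*a - 15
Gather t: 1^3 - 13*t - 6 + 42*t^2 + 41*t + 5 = 42*t^2 + 28*t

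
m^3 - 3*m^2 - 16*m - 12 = (m - 6)*(m + 1)*(m + 2)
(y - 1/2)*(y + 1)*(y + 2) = y^3 + 5*y^2/2 + y/2 - 1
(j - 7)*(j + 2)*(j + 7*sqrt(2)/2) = j^3 - 5*j^2 + 7*sqrt(2)*j^2/2 - 35*sqrt(2)*j/2 - 14*j - 49*sqrt(2)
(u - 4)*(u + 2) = u^2 - 2*u - 8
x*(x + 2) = x^2 + 2*x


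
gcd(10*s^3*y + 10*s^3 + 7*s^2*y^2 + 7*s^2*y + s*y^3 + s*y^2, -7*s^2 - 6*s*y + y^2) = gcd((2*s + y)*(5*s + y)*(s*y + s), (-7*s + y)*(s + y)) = 1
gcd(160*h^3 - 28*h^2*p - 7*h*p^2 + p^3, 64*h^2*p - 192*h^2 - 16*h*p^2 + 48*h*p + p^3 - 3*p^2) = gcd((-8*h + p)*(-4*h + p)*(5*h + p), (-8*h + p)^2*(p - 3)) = -8*h + p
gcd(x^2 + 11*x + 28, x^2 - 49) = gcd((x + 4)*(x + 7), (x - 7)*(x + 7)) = x + 7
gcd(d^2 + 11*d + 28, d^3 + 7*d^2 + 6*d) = 1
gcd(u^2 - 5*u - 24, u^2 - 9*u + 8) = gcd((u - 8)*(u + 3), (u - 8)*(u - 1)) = u - 8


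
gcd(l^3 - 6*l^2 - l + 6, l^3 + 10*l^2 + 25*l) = 1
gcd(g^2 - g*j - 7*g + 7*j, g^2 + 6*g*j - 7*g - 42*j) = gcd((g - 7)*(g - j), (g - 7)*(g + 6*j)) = g - 7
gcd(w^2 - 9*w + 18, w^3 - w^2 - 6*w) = w - 3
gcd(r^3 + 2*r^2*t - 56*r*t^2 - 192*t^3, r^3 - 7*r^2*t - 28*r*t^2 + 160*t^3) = r - 8*t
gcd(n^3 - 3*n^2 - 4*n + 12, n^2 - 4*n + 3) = n - 3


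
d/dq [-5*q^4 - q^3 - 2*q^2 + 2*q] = -20*q^3 - 3*q^2 - 4*q + 2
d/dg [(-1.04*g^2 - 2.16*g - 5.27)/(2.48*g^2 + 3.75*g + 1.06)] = (1.4568*g^2 + 23.9344*g + 17.4729)/(6.1504*g^4 + 18.6*g^3 + 19.3201*g^2 + 7.95*g + 1.1236)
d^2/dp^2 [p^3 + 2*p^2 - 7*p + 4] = 6*p + 4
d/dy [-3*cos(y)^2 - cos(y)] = (6*cos(y) + 1)*sin(y)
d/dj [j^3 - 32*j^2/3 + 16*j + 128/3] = 3*j^2 - 64*j/3 + 16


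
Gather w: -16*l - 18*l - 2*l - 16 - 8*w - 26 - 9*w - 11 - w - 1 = -36*l - 18*w - 54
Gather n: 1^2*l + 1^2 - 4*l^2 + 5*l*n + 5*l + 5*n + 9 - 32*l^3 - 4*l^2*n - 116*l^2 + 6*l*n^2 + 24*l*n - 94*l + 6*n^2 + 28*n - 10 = -32*l^3 - 120*l^2 - 88*l + n^2*(6*l + 6) + n*(-4*l^2 + 29*l + 33)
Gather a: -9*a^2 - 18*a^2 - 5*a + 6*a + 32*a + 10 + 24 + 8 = -27*a^2 + 33*a + 42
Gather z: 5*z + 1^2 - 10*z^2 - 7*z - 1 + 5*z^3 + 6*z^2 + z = 5*z^3 - 4*z^2 - z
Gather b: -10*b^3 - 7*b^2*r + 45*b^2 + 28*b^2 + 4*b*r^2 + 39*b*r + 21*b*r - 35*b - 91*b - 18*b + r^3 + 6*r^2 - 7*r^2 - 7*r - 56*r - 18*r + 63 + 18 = -10*b^3 + b^2*(73 - 7*r) + b*(4*r^2 + 60*r - 144) + r^3 - r^2 - 81*r + 81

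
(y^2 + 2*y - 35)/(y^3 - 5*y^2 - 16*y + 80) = (y + 7)/(y^2 - 16)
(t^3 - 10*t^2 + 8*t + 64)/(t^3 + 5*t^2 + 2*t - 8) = (t^2 - 12*t + 32)/(t^2 + 3*t - 4)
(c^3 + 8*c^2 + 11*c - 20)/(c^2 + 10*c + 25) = (c^2 + 3*c - 4)/(c + 5)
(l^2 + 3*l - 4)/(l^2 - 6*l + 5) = (l + 4)/(l - 5)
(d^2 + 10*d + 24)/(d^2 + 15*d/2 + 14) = 2*(d + 6)/(2*d + 7)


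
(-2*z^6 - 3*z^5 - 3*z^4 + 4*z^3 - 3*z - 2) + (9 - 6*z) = -2*z^6 - 3*z^5 - 3*z^4 + 4*z^3 - 9*z + 7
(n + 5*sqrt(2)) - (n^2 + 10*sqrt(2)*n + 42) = -n^2 - 10*sqrt(2)*n + n - 42 + 5*sqrt(2)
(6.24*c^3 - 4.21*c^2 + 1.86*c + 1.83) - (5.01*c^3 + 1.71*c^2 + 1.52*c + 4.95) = 1.23*c^3 - 5.92*c^2 + 0.34*c - 3.12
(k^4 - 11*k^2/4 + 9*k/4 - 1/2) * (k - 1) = k^5 - k^4 - 11*k^3/4 + 5*k^2 - 11*k/4 + 1/2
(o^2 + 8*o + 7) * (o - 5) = o^3 + 3*o^2 - 33*o - 35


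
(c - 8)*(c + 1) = c^2 - 7*c - 8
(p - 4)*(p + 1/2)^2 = p^3 - 3*p^2 - 15*p/4 - 1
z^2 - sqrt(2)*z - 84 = (z - 7*sqrt(2))*(z + 6*sqrt(2))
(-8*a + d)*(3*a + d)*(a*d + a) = -24*a^3*d - 24*a^3 - 5*a^2*d^2 - 5*a^2*d + a*d^3 + a*d^2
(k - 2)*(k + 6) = k^2 + 4*k - 12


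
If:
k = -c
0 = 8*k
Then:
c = 0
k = 0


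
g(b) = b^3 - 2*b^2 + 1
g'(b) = 3*b^2 - 4*b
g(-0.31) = 0.78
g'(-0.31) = 1.53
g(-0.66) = -0.16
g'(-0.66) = 3.95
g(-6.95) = -431.31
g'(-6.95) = 172.71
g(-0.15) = 0.95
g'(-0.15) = 0.67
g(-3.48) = -65.36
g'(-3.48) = 50.25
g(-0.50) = 0.38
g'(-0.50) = 2.75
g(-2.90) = -40.21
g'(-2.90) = 36.83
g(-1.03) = -2.21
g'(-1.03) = 7.30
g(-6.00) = -287.00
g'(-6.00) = 132.00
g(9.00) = 568.00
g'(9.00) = 207.00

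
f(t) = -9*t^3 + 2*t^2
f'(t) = -27*t^2 + 4*t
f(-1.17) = 17.15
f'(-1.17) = -41.64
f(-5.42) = 1491.73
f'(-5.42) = -814.84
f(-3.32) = 351.39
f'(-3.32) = -310.88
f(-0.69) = 3.91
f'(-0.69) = -15.61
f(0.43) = -0.35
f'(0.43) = -3.27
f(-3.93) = 577.18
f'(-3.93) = -432.73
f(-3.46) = 396.74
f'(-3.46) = -337.07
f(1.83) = -48.46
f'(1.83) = -83.10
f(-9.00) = 6723.00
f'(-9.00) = -2223.00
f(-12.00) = 15840.00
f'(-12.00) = -3936.00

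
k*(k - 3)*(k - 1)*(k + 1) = k^4 - 3*k^3 - k^2 + 3*k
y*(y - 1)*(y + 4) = y^3 + 3*y^2 - 4*y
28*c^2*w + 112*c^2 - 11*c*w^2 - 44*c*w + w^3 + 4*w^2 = (-7*c + w)*(-4*c + w)*(w + 4)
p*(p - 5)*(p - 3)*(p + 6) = p^4 - 2*p^3 - 33*p^2 + 90*p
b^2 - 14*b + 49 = (b - 7)^2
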